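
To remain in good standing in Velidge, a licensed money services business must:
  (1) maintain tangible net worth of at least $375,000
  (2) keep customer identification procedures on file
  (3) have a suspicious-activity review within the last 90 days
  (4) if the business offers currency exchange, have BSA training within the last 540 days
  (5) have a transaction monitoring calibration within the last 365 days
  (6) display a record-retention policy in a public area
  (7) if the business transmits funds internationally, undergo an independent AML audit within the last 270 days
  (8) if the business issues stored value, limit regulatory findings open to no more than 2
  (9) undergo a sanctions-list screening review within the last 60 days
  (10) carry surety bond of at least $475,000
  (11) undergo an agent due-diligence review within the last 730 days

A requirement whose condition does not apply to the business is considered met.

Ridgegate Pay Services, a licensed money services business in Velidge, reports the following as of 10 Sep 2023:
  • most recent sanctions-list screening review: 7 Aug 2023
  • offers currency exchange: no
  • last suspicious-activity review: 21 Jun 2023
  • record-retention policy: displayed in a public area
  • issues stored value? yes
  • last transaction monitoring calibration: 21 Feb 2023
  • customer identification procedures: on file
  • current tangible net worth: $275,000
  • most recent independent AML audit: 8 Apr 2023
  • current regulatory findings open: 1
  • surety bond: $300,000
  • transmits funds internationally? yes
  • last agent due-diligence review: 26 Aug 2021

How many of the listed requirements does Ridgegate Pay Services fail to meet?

3

1. tangible net worth $275,000 < $375,000 → not met
2. customer identification procedures present → met
3. suspicious-activity review 81 days ago vs limit 90 → met
4. condition 'offers currency exchange' does not hold → requirement n/a → met
5. transaction monitoring calibration 201 days ago vs limit 365 → met
6. record-retention policy present → met
7. condition 'transmits funds internationally' holds; independent AML audit 155 days ago vs limit 270 → met
8. condition 'issues stored value' holds; regulatory findings open 1 ≤ 2 → met
9. sanctions-list screening review 34 days ago vs limit 60 → met
10. surety bond $300,000 < $475,000 → not met
11. agent due-diligence review 745 days ago vs limit 730 → not met
Not met: 3 of 11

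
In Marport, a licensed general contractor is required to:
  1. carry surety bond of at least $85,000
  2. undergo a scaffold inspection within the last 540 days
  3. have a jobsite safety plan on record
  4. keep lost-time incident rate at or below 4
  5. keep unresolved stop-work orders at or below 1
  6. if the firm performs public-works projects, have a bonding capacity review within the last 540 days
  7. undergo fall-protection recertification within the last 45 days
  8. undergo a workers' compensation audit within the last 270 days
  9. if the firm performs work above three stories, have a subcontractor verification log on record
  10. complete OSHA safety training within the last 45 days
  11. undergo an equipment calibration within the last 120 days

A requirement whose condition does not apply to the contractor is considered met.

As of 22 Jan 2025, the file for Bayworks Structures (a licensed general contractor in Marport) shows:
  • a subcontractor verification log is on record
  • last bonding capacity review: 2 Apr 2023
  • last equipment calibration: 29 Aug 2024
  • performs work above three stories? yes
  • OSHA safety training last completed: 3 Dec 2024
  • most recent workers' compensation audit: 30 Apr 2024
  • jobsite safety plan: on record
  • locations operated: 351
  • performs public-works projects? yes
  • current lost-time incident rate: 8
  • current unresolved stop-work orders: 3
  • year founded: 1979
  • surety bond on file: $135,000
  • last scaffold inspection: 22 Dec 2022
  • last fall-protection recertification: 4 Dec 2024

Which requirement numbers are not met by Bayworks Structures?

2, 4, 5, 6, 7, 10, 11

1. surety bond $135,000 ≥ $85,000 → met
2. scaffold inspection 762 days ago vs limit 540 → not met
3. jobsite safety plan present → met
4. lost-time incident rate 8 > 4 → not met
5. unresolved stop-work orders 3 > 1 → not met
6. condition 'performs public-works projects' holds; bonding capacity review 661 days ago vs limit 540 → not met
7. fall-protection recertification 49 days ago vs limit 45 → not met
8. workers' compensation audit 267 days ago vs limit 270 → met
9. condition 'performs work above three stories' holds; subcontractor verification log present → met
10. OSHA safety training 50 days ago vs limit 45 → not met
11. equipment calibration 146 days ago vs limit 120 → not met
Not met: 2, 4, 5, 6, 7, 10, 11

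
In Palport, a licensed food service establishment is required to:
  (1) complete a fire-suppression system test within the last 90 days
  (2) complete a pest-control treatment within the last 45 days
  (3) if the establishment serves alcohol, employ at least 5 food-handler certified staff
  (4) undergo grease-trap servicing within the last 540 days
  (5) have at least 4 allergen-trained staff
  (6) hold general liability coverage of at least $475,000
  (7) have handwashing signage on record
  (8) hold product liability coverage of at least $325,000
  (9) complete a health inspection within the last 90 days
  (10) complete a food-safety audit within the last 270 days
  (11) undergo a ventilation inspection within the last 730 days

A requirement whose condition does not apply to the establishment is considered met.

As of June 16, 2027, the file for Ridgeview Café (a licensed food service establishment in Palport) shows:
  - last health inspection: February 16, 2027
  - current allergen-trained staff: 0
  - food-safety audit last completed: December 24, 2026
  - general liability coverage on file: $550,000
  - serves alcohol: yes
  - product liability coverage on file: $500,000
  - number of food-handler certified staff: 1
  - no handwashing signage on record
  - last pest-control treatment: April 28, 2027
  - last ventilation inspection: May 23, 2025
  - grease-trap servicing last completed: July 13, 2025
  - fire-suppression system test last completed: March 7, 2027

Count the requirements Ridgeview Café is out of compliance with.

8

1. fire-suppression system test 101 days ago vs limit 90 → not met
2. pest-control treatment 49 days ago vs limit 45 → not met
3. condition 'serves alcohol' holds; food-handler certified staff 1 < 5 → not met
4. grease-trap servicing 703 days ago vs limit 540 → not met
5. allergen-trained staff 0 < 4 → not met
6. general liability coverage $550,000 ≥ $475,000 → met
7. handwashing signage absent → not met
8. product liability coverage $500,000 ≥ $325,000 → met
9. health inspection 120 days ago vs limit 90 → not met
10. food-safety audit 174 days ago vs limit 270 → met
11. ventilation inspection 754 days ago vs limit 730 → not met
Not met: 8 of 11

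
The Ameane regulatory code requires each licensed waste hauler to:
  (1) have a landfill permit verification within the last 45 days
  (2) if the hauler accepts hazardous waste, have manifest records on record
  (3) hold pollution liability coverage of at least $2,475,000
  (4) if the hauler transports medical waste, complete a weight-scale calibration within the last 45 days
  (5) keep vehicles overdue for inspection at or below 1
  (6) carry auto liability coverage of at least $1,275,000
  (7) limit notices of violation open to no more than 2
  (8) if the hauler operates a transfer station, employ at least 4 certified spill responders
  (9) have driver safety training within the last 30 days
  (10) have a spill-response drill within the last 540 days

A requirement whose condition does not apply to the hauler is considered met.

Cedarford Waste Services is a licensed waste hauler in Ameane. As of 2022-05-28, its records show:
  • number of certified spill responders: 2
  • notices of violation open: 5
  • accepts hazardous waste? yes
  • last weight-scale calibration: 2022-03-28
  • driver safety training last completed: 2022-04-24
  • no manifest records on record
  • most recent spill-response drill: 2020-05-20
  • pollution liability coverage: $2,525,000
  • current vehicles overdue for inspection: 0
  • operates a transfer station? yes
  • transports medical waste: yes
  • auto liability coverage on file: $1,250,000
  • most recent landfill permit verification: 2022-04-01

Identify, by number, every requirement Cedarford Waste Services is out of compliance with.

1, 2, 4, 6, 7, 8, 9, 10

1. landfill permit verification 57 days ago vs limit 45 → not met
2. condition 'accepts hazardous waste' holds; manifest records absent → not met
3. pollution liability coverage $2,525,000 ≥ $2,475,000 → met
4. condition 'transports medical waste' holds; weight-scale calibration 61 days ago vs limit 45 → not met
5. vehicles overdue for inspection 0 ≤ 1 → met
6. auto liability coverage $1,250,000 < $1,275,000 → not met
7. notices of violation open 5 > 2 → not met
8. condition 'operates a transfer station' holds; certified spill responders 2 < 4 → not met
9. driver safety training 34 days ago vs limit 30 → not met
10. spill-response drill 738 days ago vs limit 540 → not met
Not met: 1, 2, 4, 6, 7, 8, 9, 10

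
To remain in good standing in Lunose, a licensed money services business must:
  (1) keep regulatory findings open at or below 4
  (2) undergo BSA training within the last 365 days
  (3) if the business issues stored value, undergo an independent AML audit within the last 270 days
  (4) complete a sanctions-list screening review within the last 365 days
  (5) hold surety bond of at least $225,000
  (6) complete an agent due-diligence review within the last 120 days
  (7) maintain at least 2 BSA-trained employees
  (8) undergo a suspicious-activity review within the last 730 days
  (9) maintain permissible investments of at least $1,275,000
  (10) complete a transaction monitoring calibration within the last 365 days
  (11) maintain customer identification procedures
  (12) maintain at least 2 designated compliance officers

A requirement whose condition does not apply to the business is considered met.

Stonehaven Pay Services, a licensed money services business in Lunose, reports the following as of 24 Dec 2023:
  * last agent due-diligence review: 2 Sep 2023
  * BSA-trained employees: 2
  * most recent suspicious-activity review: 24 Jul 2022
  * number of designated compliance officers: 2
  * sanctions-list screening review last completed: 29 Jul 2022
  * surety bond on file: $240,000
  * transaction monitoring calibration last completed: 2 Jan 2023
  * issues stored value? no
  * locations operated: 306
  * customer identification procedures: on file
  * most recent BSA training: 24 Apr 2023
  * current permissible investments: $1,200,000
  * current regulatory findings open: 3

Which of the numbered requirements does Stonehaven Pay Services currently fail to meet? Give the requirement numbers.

4, 9

1. regulatory findings open 3 ≤ 4 → met
2. BSA training 244 days ago vs limit 365 → met
3. condition 'issues stored value' does not hold → requirement n/a → met
4. sanctions-list screening review 513 days ago vs limit 365 → not met
5. surety bond $240,000 ≥ $225,000 → met
6. agent due-diligence review 113 days ago vs limit 120 → met
7. BSA-trained employees 2 ≥ 2 → met
8. suspicious-activity review 518 days ago vs limit 730 → met
9. permissible investments $1,200,000 < $1,275,000 → not met
10. transaction monitoring calibration 356 days ago vs limit 365 → met
11. customer identification procedures present → met
12. designated compliance officers 2 ≥ 2 → met
Not met: 4, 9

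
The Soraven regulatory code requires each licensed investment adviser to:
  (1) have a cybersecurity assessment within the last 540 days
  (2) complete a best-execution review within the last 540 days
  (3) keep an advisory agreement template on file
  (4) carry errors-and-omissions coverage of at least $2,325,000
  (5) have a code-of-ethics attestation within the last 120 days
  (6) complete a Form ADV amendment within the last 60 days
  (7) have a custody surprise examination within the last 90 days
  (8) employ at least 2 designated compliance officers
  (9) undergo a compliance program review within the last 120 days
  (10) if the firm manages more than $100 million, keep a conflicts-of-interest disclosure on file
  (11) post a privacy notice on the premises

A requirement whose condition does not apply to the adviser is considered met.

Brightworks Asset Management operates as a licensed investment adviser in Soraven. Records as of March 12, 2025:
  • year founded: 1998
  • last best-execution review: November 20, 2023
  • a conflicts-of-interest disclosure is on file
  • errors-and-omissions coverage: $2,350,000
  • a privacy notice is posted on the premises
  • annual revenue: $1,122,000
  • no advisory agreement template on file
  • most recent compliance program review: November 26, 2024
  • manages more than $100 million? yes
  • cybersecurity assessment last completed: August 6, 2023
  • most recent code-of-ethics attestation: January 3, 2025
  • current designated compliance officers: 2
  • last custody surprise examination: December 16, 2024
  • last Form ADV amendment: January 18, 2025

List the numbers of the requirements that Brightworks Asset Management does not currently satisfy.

1, 3

1. cybersecurity assessment 584 days ago vs limit 540 → not met
2. best-execution review 478 days ago vs limit 540 → met
3. advisory agreement template absent → not met
4. errors-and-omissions coverage $2,350,000 ≥ $2,325,000 → met
5. code-of-ethics attestation 68 days ago vs limit 120 → met
6. Form ADV amendment 53 days ago vs limit 60 → met
7. custody surprise examination 86 days ago vs limit 90 → met
8. designated compliance officers 2 ≥ 2 → met
9. compliance program review 106 days ago vs limit 120 → met
10. condition 'manages more than $100 million' holds; conflicts-of-interest disclosure present → met
11. privacy notice present → met
Not met: 1, 3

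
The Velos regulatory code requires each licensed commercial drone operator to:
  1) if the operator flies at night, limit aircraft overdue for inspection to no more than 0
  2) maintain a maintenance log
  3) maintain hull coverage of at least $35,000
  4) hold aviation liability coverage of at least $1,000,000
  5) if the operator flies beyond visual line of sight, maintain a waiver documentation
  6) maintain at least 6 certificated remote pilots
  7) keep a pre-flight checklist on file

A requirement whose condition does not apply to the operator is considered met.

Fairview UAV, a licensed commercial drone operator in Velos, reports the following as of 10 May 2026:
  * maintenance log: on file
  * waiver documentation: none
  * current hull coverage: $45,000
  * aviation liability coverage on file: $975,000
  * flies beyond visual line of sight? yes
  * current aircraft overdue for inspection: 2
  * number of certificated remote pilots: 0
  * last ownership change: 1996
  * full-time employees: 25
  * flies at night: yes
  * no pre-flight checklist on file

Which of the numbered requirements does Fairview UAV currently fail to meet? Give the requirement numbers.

1. condition 'flies at night' holds; aircraft overdue for inspection 2 > 0 → not met
2. maintenance log present → met
3. hull coverage $45,000 ≥ $35,000 → met
4. aviation liability coverage $975,000 < $1,000,000 → not met
5. condition 'flies beyond visual line of sight' holds; waiver documentation absent → not met
6. certificated remote pilots 0 < 6 → not met
7. pre-flight checklist absent → not met
Not met: 1, 4, 5, 6, 7

1, 4, 5, 6, 7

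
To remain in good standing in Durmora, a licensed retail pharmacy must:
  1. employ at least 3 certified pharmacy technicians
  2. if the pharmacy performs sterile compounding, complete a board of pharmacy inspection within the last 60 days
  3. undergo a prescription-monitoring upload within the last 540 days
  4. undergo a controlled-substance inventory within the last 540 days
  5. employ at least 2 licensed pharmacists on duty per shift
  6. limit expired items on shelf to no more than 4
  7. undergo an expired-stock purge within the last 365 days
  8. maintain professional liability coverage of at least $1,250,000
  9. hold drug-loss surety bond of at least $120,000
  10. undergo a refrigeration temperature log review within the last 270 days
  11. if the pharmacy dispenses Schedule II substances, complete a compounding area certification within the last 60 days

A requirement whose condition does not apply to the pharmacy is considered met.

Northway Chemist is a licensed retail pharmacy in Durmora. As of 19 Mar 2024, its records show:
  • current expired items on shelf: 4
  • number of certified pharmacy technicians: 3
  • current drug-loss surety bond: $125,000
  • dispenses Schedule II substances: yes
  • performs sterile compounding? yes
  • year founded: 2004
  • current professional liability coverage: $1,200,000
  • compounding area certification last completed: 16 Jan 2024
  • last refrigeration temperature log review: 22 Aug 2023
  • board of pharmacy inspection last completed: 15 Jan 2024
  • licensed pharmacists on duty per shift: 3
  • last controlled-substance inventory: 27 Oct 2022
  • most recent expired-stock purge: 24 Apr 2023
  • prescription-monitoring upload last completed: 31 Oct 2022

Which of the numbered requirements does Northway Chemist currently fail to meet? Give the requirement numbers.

2, 8, 11

1. certified pharmacy technicians 3 ≥ 3 → met
2. condition 'performs sterile compounding' holds; board of pharmacy inspection 64 days ago vs limit 60 → not met
3. prescription-monitoring upload 505 days ago vs limit 540 → met
4. controlled-substance inventory 509 days ago vs limit 540 → met
5. licensed pharmacists on duty per shift 3 ≥ 2 → met
6. expired items on shelf 4 ≤ 4 → met
7. expired-stock purge 330 days ago vs limit 365 → met
8. professional liability coverage $1,200,000 < $1,250,000 → not met
9. drug-loss surety bond $125,000 ≥ $120,000 → met
10. refrigeration temperature log review 210 days ago vs limit 270 → met
11. condition 'dispenses Schedule II substances' holds; compounding area certification 63 days ago vs limit 60 → not met
Not met: 2, 8, 11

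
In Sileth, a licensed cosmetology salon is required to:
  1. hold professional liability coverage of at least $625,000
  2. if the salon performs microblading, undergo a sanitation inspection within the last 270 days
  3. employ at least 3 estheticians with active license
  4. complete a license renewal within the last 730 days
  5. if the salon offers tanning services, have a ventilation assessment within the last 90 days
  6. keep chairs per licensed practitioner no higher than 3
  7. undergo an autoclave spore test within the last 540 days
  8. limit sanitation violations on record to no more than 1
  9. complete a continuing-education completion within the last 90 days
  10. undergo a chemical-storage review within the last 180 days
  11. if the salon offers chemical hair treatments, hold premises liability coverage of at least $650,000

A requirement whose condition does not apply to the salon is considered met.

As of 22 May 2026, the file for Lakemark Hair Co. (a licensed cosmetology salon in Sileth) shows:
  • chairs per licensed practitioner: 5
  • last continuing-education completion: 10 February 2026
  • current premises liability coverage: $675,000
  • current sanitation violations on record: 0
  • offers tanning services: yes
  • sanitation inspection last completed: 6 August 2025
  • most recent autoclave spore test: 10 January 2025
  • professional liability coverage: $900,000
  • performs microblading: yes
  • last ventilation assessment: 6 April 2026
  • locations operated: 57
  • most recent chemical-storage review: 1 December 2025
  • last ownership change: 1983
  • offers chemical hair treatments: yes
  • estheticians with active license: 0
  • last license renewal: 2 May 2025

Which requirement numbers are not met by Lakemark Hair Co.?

1. professional liability coverage $900,000 ≥ $625,000 → met
2. condition 'performs microblading' holds; sanitation inspection 289 days ago vs limit 270 → not met
3. estheticians with active license 0 < 3 → not met
4. license renewal 385 days ago vs limit 730 → met
5. condition 'offers tanning services' holds; ventilation assessment 46 days ago vs limit 90 → met
6. chairs per licensed practitioner 5 > 3 → not met
7. autoclave spore test 497 days ago vs limit 540 → met
8. sanitation violations on record 0 ≤ 1 → met
9. continuing-education completion 101 days ago vs limit 90 → not met
10. chemical-storage review 172 days ago vs limit 180 → met
11. condition 'offers chemical hair treatments' holds; premises liability coverage $675,000 ≥ $650,000 → met
Not met: 2, 3, 6, 9

2, 3, 6, 9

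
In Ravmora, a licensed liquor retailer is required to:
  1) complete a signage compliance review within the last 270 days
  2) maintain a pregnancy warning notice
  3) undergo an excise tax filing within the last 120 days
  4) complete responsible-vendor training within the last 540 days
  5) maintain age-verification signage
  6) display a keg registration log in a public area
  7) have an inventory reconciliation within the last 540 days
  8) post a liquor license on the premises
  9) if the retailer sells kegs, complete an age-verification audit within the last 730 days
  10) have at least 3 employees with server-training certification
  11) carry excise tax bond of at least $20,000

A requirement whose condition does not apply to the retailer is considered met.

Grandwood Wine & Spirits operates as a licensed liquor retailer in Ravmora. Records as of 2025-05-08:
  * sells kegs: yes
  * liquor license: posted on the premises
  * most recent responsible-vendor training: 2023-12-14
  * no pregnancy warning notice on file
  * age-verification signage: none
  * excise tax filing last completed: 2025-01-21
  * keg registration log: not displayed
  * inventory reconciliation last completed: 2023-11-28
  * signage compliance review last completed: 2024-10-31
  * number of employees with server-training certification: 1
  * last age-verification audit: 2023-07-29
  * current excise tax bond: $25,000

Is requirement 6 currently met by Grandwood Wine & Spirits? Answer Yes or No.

6. keg registration log absent → not met

No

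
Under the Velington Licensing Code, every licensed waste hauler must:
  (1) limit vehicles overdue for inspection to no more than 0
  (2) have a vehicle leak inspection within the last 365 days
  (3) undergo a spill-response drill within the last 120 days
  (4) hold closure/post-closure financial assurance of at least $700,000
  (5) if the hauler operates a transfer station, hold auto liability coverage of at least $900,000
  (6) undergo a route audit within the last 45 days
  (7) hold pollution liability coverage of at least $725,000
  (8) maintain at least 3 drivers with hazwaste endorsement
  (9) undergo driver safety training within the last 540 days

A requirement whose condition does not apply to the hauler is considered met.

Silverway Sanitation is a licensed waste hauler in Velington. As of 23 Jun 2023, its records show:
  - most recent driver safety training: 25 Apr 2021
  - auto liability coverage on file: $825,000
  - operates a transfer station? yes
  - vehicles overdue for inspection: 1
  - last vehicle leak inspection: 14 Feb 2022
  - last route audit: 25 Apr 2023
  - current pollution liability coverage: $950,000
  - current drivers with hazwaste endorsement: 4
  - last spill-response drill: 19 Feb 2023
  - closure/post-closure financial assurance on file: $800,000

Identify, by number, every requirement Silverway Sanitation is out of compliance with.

1, 2, 3, 5, 6, 9

1. vehicles overdue for inspection 1 > 0 → not met
2. vehicle leak inspection 494 days ago vs limit 365 → not met
3. spill-response drill 124 days ago vs limit 120 → not met
4. closure/post-closure financial assurance $800,000 ≥ $700,000 → met
5. condition 'operates a transfer station' holds; auto liability coverage $825,000 < $900,000 → not met
6. route audit 59 days ago vs limit 45 → not met
7. pollution liability coverage $950,000 ≥ $725,000 → met
8. drivers with hazwaste endorsement 4 ≥ 3 → met
9. driver safety training 789 days ago vs limit 540 → not met
Not met: 1, 2, 3, 5, 6, 9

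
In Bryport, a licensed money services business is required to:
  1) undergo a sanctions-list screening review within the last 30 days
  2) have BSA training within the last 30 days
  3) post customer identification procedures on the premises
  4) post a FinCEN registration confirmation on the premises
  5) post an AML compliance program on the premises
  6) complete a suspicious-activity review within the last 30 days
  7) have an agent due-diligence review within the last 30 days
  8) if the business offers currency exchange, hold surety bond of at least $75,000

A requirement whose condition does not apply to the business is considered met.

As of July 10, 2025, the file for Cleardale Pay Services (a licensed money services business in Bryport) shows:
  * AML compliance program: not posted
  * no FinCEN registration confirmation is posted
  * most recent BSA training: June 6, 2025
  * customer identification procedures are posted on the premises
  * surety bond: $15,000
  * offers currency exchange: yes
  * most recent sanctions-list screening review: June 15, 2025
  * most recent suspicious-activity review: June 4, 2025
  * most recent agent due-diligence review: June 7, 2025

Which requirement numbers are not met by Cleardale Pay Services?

2, 4, 5, 6, 7, 8

1. sanctions-list screening review 25 days ago vs limit 30 → met
2. BSA training 34 days ago vs limit 30 → not met
3. customer identification procedures present → met
4. FinCEN registration confirmation absent → not met
5. AML compliance program absent → not met
6. suspicious-activity review 36 days ago vs limit 30 → not met
7. agent due-diligence review 33 days ago vs limit 30 → not met
8. condition 'offers currency exchange' holds; surety bond $15,000 < $75,000 → not met
Not met: 2, 4, 5, 6, 7, 8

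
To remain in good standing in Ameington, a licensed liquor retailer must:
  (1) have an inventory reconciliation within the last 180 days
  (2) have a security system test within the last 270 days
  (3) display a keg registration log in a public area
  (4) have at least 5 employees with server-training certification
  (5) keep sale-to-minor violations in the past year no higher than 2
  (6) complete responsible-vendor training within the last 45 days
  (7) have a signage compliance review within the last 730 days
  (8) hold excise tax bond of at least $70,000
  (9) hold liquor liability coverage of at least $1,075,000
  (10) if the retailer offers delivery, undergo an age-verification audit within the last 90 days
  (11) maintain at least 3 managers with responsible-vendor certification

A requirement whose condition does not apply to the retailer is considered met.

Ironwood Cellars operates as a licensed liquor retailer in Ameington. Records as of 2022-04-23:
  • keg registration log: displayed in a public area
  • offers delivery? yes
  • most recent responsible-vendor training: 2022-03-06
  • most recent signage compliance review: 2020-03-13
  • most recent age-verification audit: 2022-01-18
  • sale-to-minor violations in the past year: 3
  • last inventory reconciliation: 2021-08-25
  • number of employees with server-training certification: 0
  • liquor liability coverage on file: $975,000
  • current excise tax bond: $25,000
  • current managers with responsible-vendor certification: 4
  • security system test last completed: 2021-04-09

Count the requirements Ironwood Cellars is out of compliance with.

1. inventory reconciliation 241 days ago vs limit 180 → not met
2. security system test 379 days ago vs limit 270 → not met
3. keg registration log present → met
4. employees with server-training certification 0 < 5 → not met
5. sale-to-minor violations in the past year 3 > 2 → not met
6. responsible-vendor training 48 days ago vs limit 45 → not met
7. signage compliance review 771 days ago vs limit 730 → not met
8. excise tax bond $25,000 < $70,000 → not met
9. liquor liability coverage $975,000 < $1,075,000 → not met
10. condition 'offers delivery' holds; age-verification audit 95 days ago vs limit 90 → not met
11. managers with responsible-vendor certification 4 ≥ 3 → met
Not met: 9 of 11

9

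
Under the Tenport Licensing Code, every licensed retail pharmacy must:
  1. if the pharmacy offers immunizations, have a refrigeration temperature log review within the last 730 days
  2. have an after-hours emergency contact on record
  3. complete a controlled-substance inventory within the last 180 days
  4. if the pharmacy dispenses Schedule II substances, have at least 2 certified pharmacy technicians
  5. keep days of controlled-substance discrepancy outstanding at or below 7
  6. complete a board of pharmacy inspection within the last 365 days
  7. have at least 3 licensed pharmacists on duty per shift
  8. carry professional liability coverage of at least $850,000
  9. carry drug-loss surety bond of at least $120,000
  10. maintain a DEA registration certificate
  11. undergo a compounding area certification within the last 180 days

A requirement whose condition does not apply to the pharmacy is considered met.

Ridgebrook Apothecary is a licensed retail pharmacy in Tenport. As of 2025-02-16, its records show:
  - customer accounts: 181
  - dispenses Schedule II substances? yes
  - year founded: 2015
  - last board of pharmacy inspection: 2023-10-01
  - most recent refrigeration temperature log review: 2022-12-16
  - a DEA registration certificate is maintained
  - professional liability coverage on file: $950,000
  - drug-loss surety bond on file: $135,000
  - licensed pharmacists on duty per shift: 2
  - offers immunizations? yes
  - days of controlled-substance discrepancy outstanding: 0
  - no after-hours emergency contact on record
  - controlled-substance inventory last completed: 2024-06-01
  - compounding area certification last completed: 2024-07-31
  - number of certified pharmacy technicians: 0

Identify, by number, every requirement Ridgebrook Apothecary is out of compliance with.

1. condition 'offers immunizations' holds; refrigeration temperature log review 793 days ago vs limit 730 → not met
2. after-hours emergency contact absent → not met
3. controlled-substance inventory 260 days ago vs limit 180 → not met
4. condition 'dispenses Schedule II substances' holds; certified pharmacy technicians 0 < 2 → not met
5. days of controlled-substance discrepancy outstanding 0 ≤ 7 → met
6. board of pharmacy inspection 504 days ago vs limit 365 → not met
7. licensed pharmacists on duty per shift 2 < 3 → not met
8. professional liability coverage $950,000 ≥ $850,000 → met
9. drug-loss surety bond $135,000 ≥ $120,000 → met
10. DEA registration certificate present → met
11. compounding area certification 200 days ago vs limit 180 → not met
Not met: 1, 2, 3, 4, 6, 7, 11

1, 2, 3, 4, 6, 7, 11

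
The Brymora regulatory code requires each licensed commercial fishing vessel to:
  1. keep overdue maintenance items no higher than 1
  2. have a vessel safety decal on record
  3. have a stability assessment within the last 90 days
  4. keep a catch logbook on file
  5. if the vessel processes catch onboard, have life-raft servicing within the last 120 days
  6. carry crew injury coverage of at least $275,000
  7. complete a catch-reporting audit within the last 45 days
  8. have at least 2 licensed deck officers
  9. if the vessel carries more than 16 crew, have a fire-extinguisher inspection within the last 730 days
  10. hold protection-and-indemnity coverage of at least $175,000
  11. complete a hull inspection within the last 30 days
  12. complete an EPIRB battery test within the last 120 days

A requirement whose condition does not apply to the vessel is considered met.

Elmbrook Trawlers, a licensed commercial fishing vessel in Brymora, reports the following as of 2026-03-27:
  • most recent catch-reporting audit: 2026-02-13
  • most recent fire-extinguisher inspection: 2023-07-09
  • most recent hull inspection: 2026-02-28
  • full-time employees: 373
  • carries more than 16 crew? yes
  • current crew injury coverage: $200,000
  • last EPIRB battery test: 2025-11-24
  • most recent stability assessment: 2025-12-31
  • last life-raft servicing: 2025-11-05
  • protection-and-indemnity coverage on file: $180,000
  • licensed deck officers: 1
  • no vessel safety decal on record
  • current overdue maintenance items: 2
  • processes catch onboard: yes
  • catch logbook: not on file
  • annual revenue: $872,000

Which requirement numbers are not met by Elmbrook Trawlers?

1. overdue maintenance items 2 > 1 → not met
2. vessel safety decal absent → not met
3. stability assessment 86 days ago vs limit 90 → met
4. catch logbook absent → not met
5. condition 'processes catch onboard' holds; life-raft servicing 142 days ago vs limit 120 → not met
6. crew injury coverage $200,000 < $275,000 → not met
7. catch-reporting audit 42 days ago vs limit 45 → met
8. licensed deck officers 1 < 2 → not met
9. condition 'carries more than 16 crew' holds; fire-extinguisher inspection 992 days ago vs limit 730 → not met
10. protection-and-indemnity coverage $180,000 ≥ $175,000 → met
11. hull inspection 27 days ago vs limit 30 → met
12. EPIRB battery test 123 days ago vs limit 120 → not met
Not met: 1, 2, 4, 5, 6, 8, 9, 12

1, 2, 4, 5, 6, 8, 9, 12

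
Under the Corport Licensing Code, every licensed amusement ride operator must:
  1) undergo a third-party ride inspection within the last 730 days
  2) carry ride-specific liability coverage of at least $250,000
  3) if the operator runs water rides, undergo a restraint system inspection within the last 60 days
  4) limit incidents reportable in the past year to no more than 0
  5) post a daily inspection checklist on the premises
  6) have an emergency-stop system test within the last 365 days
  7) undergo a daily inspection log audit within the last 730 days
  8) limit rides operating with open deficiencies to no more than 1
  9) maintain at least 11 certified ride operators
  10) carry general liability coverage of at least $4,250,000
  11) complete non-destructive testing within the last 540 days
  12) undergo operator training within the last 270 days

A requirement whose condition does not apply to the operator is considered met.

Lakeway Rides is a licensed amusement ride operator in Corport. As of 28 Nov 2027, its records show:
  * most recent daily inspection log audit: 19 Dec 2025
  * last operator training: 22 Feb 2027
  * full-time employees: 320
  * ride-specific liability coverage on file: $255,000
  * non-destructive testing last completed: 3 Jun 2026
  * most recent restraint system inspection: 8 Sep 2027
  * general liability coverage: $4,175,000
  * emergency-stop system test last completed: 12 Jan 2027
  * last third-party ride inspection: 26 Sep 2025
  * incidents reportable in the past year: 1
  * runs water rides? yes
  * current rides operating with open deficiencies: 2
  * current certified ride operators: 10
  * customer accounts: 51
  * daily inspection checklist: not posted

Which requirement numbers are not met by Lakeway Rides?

1. third-party ride inspection 793 days ago vs limit 730 → not met
2. ride-specific liability coverage $255,000 ≥ $250,000 → met
3. condition 'runs water rides' holds; restraint system inspection 81 days ago vs limit 60 → not met
4. incidents reportable in the past year 1 > 0 → not met
5. daily inspection checklist absent → not met
6. emergency-stop system test 320 days ago vs limit 365 → met
7. daily inspection log audit 709 days ago vs limit 730 → met
8. rides operating with open deficiencies 2 > 1 → not met
9. certified ride operators 10 < 11 → not met
10. general liability coverage $4,175,000 < $4,250,000 → not met
11. non-destructive testing 543 days ago vs limit 540 → not met
12. operator training 279 days ago vs limit 270 → not met
Not met: 1, 3, 4, 5, 8, 9, 10, 11, 12

1, 3, 4, 5, 8, 9, 10, 11, 12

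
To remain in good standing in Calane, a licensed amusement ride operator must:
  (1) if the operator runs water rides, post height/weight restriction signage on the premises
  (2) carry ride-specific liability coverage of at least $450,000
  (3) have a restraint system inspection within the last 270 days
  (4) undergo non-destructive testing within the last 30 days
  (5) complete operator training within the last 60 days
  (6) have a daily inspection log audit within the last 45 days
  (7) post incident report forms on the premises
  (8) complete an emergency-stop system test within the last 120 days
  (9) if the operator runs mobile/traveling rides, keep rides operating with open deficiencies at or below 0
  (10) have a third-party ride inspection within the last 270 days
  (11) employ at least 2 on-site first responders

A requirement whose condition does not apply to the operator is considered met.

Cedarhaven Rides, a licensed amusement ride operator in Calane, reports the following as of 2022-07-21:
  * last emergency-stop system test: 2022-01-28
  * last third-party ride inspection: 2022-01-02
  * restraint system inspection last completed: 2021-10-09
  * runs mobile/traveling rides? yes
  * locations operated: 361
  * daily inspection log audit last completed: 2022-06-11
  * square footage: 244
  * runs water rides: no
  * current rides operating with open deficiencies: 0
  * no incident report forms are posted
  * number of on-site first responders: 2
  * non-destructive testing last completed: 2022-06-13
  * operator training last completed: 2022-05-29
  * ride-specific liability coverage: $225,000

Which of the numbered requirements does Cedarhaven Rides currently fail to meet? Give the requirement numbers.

2, 3, 4, 7, 8

1. condition 'runs water rides' does not hold → requirement n/a → met
2. ride-specific liability coverage $225,000 < $450,000 → not met
3. restraint system inspection 285 days ago vs limit 270 → not met
4. non-destructive testing 38 days ago vs limit 30 → not met
5. operator training 53 days ago vs limit 60 → met
6. daily inspection log audit 40 days ago vs limit 45 → met
7. incident report forms absent → not met
8. emergency-stop system test 174 days ago vs limit 120 → not met
9. condition 'runs mobile/traveling rides' holds; rides operating with open deficiencies 0 ≤ 0 → met
10. third-party ride inspection 200 days ago vs limit 270 → met
11. on-site first responders 2 ≥ 2 → met
Not met: 2, 3, 4, 7, 8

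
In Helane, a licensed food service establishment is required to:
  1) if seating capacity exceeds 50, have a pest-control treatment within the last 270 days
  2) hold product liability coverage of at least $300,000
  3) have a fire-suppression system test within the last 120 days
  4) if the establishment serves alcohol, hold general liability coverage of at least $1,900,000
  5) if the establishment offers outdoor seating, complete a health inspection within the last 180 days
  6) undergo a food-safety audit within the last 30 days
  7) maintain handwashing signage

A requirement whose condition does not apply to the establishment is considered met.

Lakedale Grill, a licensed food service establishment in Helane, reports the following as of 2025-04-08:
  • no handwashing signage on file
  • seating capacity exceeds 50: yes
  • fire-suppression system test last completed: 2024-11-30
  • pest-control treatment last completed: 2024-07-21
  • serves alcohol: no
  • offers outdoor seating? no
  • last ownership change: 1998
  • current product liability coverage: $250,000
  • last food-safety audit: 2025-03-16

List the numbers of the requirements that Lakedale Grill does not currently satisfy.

2, 3, 7

1. condition 'seating capacity exceeds 50' holds; pest-control treatment 261 days ago vs limit 270 → met
2. product liability coverage $250,000 < $300,000 → not met
3. fire-suppression system test 129 days ago vs limit 120 → not met
4. condition 'serves alcohol' does not hold → requirement n/a → met
5. condition 'offers outdoor seating' does not hold → requirement n/a → met
6. food-safety audit 23 days ago vs limit 30 → met
7. handwashing signage absent → not met
Not met: 2, 3, 7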